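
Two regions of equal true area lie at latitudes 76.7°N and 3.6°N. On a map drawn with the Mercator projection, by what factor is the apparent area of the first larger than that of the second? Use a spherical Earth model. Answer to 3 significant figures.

18.8

Mercator areal scale is sec²φ.
At 76.7°: sec²(76.7°) = 1/0.2300² = 18.90.
At 3.6°: sec²(3.6°) = 1/0.9980² = 1.004.
Ratio = 18.90/1.004 = cos²(3.6°)/cos²(76.7°) ≈ 18.8.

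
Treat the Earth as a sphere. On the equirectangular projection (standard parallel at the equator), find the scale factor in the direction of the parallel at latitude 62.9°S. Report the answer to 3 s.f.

2.20

In the plate carrée (x = Rλ, y = Rφ), meridians are true-scale (h = 1) and parallels are stretched by k = sec φ.
k = 1/cos 62.9° = 1/0.4555 = 2.195.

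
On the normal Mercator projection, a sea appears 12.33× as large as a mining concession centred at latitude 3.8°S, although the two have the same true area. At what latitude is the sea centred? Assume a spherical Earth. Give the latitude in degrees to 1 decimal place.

For equal true areas on Mercator, apparent areas scale as sec²φ, so the ratio is cos²φ₂ / cos²φ₁.
cos²φ₂ / cos²φ₁ = 12.33  ⇒  cos φ₁ = cos 3.8° / √12.33 = 0.9978/3.511 = 0.2842.
φ₁ = arccos(0.2842) ≈ 73.5°.

73.5°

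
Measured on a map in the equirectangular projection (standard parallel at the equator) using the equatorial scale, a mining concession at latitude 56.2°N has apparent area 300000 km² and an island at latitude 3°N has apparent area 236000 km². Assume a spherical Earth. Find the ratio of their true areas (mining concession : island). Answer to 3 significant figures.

0.708

On the plate carrée, areal scale = h·k = 1 × sec φ, so true area = apparent × cos φ.
True area of mining concession: 300000 × cos(56.2°) = 300000 × 0.5563 = 166900 km².
True area of island: 236000 × cos(3°) = 236000 × 0.9986 = 235700 km².
Ratio = 166900 / 235700 ≈ 0.708.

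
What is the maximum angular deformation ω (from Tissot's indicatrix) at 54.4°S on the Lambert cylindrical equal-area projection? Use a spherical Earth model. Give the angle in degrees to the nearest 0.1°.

The Lambert cylindrical equal-area projection is the cylindrical equal-area projection with its standard parallel at the equator (φ₀ = 0). For cylindrical equal-area with standard parallel φ₀, h = cos φ / cos φ₀ and k = cos φ₀ / cos φ, so h·k = 1.
At 54.4°: h = 0.5821, k = 1.718; principal scales a = 1.718, b = 0.5821.
sin(ω/2) = (a − b)/(a + b) = 1.136/2.300 = 0.4938, so ω = 2 arcsin(0.4938) ≈ 59.2°.

59.2°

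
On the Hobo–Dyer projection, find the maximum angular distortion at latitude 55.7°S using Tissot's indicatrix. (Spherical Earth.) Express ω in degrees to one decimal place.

38.5°

The Hobo–Dyer projection is cylindrical equal-area with φ₀ = 37.5°. A cylindrical equal-area projection with standard parallel φ₀ has meridian scale h = cos φ / cos φ₀ and parallel scale k = cos φ₀ / cos φ (so areas are preserved, h·k = 1).
At 55.7°: h = 0.7103, k = 1.408; principal scales a = 1.408, b = 0.7103.
sin(ω/2) = (a − b)/(a + b) = 0.6975/2.118 = 0.3293, so ω = 2 arcsin(0.3293) ≈ 38.5°.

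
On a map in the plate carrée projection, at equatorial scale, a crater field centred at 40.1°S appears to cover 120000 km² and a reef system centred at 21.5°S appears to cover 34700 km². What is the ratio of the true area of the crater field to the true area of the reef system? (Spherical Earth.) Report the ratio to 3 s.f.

On the plate carrée, areal scale = h·k = 1 × sec φ, so true area = apparent × cos φ.
True area of crater field: 120000 × cos(40.1°) = 120000 × 0.7649 = 91790 km².
True area of reef system: 34700 × cos(21.5°) = 34700 × 0.9304 = 32290 km².
Ratio = 91790 / 32290 ≈ 2.84.

2.84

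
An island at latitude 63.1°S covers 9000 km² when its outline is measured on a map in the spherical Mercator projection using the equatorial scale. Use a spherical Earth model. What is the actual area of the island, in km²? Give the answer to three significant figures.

1840 km²

For Mercator, h = k = sec φ (a conformal cylindrical projection has a single point scale, 1/cos φ).
Areal scale = k² = sec²φ = 1/cos²(63.1°) = 1/0.4524² = 4.885.
True area = apparent / (areal scale) = 9000 / 4.885 ≈ 1840 km².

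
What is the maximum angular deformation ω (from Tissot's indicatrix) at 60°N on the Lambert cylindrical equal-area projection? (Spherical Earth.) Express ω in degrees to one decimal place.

The Lambert cylindrical equal-area projection is the cylindrical equal-area projection with its standard parallel at the equator (φ₀ = 0). A cylindrical equal-area projection with standard parallel φ₀ has meridian scale h = cos φ / cos φ₀ and parallel scale k = cos φ₀ / cos φ (so areas are preserved, h·k = 1).
At 60°: h = 0.5000, k = 2.000; principal scales a = 2.000, b = 0.5000.
sin(ω/2) = (a − b)/(a + b) = 1.500/2.500 = 0.6000, so ω = 2 arcsin(0.6000) ≈ 73.7°.

73.7°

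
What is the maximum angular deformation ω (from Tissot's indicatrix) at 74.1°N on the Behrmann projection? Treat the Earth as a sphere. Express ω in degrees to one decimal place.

109.8°

The Behrmann projection is cylindrical equal-area with φ₀ = 30°. Cylindrical equal-area (φ₀ = 30°): h = cos φ / cos 30° along meridians, k = cos 30° / cos φ along parallels; h·k = 1.
At 74.1°: h = 0.3163, k = 3.161; principal scales a = 3.161, b = 0.3163.
sin(ω/2) = (a − b)/(a + b) = 2.845/3.477 = 0.8181, so ω = 2 arcsin(0.8181) ≈ 109.8°.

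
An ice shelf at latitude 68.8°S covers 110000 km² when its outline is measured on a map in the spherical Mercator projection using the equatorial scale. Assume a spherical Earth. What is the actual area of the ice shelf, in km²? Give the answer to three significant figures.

Mercator is conformal, so the point scale is isotropic: h = k = sec φ = 1/cos φ.
Areal scale = k² = sec²φ = 1/cos²(68.8°) = 1/0.3616² = 7.647.
True area = apparent / (areal scale) = 110000 / 7.647 ≈ 14400 km².

14400 km²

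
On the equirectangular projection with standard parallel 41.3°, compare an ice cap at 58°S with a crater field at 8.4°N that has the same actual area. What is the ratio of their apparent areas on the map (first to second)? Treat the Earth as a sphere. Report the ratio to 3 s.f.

In the equirectangular projection with standard parallel φ₀ = 41.3° (x = Rλ cos φ₀, y = Rφ), meridians are true-scale (h = 1) and the parallel scale is k = cos φ₀ / cos φ.
Areal scale at 58°: h·k = 1.000 × 1.418 = 1.418.
Areal scale at 8.4°: h·k = 1.000 × 0.7594 = 0.7594.
Ratio = 1.418/0.7594 ≈ 1.87.

1.87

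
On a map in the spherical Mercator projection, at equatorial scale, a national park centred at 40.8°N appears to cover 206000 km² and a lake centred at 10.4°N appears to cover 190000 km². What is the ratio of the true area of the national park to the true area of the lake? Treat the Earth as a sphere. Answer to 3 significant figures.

0.642

Since Mercator area scale is 1/cos²φ, the true area equals the apparent area multiplied by cos²φ.
True area of national park: 206000 × cos²(40.8°) = 206000 × 0.5730 = 118000 km².
True area of lake: 190000 × cos²(10.4°) = 190000 × 0.9674 = 183800 km².
Ratio = 118000 / 183800 ≈ 0.642.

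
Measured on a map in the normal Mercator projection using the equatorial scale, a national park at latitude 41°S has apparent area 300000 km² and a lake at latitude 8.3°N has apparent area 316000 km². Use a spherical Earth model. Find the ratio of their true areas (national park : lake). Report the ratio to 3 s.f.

Since Mercator area scale is 1/cos²φ, the true area equals the apparent area multiplied by cos²φ.
True area of national park: 300000 × cos²(41°) = 300000 × 0.5696 = 170900 km².
True area of lake: 316000 × cos²(8.3°) = 316000 × 0.9792 = 309400 km².
Ratio = 170900 / 309400 ≈ 0.552.

0.552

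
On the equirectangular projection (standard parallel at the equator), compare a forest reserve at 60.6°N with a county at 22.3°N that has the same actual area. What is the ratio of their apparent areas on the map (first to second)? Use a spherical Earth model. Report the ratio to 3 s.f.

1.88

In the plate carrée (x = Rλ, y = Rφ), meridians are true-scale (h = 1) and parallels are stretched by k = sec φ.
Areal scale at 60.6°: h·k = 1.000 × 2.037 = 2.037.
Areal scale at 22.3°: h·k = 1.000 × 1.081 = 1.081.
Ratio = 2.037/1.081 ≈ 1.88.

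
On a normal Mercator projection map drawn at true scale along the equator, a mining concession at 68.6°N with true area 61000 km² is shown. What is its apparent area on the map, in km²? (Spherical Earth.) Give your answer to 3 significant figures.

458000 km²

Mercator is conformal, so the point scale is isotropic: h = k = sec φ = 1/cos φ.
Areal scale = k² = sec²φ = 1/cos²(68.6°) = 1/0.3649² = 7.511.
Apparent area = 61000 × 7.511 ≈ 458000 km².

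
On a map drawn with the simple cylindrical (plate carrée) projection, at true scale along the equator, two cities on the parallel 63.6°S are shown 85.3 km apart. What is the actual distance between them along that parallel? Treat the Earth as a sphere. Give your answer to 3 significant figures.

37.9 km

For the equirectangular projection with φ₀ = 0 (plate carrée), h = 1 along meridians and k = sec φ along parallels.
Along the parallel at 63.6°, map distances are exaggerated by k = sec 63.6° = 2.249.
True distance = 85.3 / 2.249 = 85.3 × cos 63.6° ≈ 37.9 km.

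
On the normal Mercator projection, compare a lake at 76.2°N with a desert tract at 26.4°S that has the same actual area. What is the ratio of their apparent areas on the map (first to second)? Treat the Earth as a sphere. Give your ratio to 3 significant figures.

On Mercator, area is exaggerated by sec²φ = 1/cos²φ.
At 76.2°: sec²(76.2°) = 1/0.2385² = 17.58.
At 26.4°: sec²(26.4°) = 1/0.8957² = 1.246.
Ratio = 17.58/1.246 = cos²(26.4°)/cos²(76.2°) ≈ 14.1.

14.1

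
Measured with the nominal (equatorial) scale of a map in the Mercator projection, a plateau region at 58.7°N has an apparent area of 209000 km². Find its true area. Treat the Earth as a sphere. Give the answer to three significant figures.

56400 km²

For Mercator, h = k = sec φ (a conformal cylindrical projection has a single point scale, 1/cos φ).
Areal scale = k² = sec²φ = 1/cos²(58.7°) = 1/0.5195² = 3.705.
True area = apparent / (areal scale) = 209000 / 3.705 ≈ 56400 km².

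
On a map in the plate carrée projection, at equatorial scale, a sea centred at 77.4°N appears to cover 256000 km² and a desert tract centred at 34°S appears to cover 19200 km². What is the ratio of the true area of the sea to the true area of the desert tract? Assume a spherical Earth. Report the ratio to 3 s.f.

3.51

On the plate carrée, areal scale = h·k = 1 × sec φ, so true area = apparent × cos φ.
True area of sea: 256000 × cos(77.4°) = 256000 × 0.2181 = 55840 km².
True area of desert tract: 19200 × cos(34°) = 19200 × 0.8290 = 15920 km².
Ratio = 55840 / 15920 ≈ 3.51.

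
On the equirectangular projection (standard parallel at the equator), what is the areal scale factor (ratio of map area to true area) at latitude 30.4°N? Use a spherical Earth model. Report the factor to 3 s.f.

In the plate carrée (x = Rλ, y = Rφ), meridians are true-scale (h = 1) and parallels are stretched by k = sec φ.
Areal scale = h·k = 1 × sec φ; at 30.4°, h = 1.000, k = 1.159, so h·k = 1.159.

1.16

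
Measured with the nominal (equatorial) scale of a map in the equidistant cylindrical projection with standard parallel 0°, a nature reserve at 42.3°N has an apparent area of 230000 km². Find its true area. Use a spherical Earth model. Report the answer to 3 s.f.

For the equirectangular projection with φ₀ = 0 (plate carrée), h = 1 along meridians and k = sec φ along parallels.
Areal scale = h·k = 1 × sec φ; at 42.3°, h = 1.000, k = 1.352, so h·k = 1.352.
True area = apparent / (areal scale) = 230000 / 1.352 ≈ 170000 km².

170000 km²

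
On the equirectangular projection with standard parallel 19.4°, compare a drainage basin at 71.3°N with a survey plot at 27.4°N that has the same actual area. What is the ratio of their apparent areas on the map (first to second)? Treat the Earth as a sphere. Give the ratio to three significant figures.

With standard parallel φ₀ = 19.4°, the equirectangular projection gives x = Rλ cos φ₀, y = Rφ, so h = 1 and k = cos 19.4° / cos φ.
Areal scale at 71.3°: h·k = 1.000 × 2.942 = 2.942.
Areal scale at 27.4°: h·k = 1.000 × 1.062 = 1.062.
Ratio = 2.942/1.062 ≈ 2.77.

2.77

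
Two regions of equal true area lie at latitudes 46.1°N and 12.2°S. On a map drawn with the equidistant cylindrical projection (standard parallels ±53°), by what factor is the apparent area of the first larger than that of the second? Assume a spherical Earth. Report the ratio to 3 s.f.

In the equirectangular projection with standard parallel φ₀ = 53° (x = Rλ cos φ₀, y = Rφ), meridians are true-scale (h = 1) and the parallel scale is k = cos φ₀ / cos φ.
Areal scale at 46.1°: h·k = 1.000 × 0.8679 = 0.8679.
Areal scale at 12.2°: h·k = 1.000 × 0.6157 = 0.6157.
Ratio = 0.8679/0.6157 ≈ 1.41.

1.41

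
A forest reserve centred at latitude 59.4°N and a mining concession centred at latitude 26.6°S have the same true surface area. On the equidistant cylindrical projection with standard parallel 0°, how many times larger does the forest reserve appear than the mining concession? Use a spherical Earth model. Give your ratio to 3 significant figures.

In the plate carrée (x = Rλ, y = Rφ), meridians are true-scale (h = 1) and parallels are stretched by k = sec φ.
Areal scale at 59.4°: h·k = 1.000 × 1.964 = 1.964.
Areal scale at 26.6°: h·k = 1.000 × 1.118 = 1.118.
Ratio = 1.964/1.118 ≈ 1.76.

1.76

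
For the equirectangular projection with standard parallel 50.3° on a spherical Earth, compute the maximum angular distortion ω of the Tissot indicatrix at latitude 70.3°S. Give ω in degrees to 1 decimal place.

With standard parallel φ₀ = 50.3°, the equirectangular projection gives x = Rλ cos φ₀, y = Rφ, so h = 1 and k = cos 50.3° / cos φ.
At 70.3°: h = 1.000, k = 1.895; principal scales a = 1.895, b = 1.000.
sin(ω/2) = (a − b)/(a + b) = 0.8949/2.895 = 0.3091, so ω = 2 arcsin(0.3091) ≈ 36.0°.

36.0°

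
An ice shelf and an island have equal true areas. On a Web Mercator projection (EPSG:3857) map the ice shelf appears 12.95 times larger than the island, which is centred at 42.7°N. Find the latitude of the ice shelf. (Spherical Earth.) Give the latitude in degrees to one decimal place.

78.2°

On Mercator, (apparent₁)/(apparent₂) = sec²φ₁ / sec²φ₂ when true areas are equal.
cos²φ₂ / cos²φ₁ = 12.95  ⇒  cos φ₁ = cos 42.7° / √12.95 = 0.7349/3.599 = 0.2042.
φ₁ = arccos(0.2042) ≈ 78.2°.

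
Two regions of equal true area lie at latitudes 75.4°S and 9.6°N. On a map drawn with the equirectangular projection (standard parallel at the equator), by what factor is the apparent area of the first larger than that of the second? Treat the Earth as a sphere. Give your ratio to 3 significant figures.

3.91

Plate carrée maps x = Rλ, y = Rφ. The meridian scale is h = 1 and the parallel scale is k = 1/cos φ = sec φ.
Areal scale at 75.4°: h·k = 1.000 × 3.967 = 3.967.
Areal scale at 9.6°: h·k = 1.000 × 1.014 = 1.014.
Ratio = 3.967/1.014 ≈ 3.91.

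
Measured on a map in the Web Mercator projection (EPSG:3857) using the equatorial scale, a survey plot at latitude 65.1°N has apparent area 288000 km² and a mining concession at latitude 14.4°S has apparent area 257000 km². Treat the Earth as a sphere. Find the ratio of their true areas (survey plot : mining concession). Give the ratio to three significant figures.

Since Mercator area scale is 1/cos²φ, the true area equals the apparent area multiplied by cos²φ.
True area of survey plot: 288000 × cos²(65.1°) = 288000 × 0.1773 = 51050 km².
True area of mining concession: 257000 × cos²(14.4°) = 257000 × 0.9382 = 241100 km².
Ratio = 51050 / 241100 ≈ 0.212.

0.212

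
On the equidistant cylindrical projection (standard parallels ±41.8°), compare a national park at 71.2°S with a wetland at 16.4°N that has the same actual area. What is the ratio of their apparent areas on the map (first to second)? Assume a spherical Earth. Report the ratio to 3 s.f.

2.98

With standard parallel φ₀ = 41.8°, the equirectangular projection gives x = Rλ cos φ₀, y = Rφ, so h = 1 and k = cos 41.8° / cos φ.
Areal scale at 71.2°: h·k = 1.000 × 2.313 = 2.313.
Areal scale at 16.4°: h·k = 1.000 × 0.7771 = 0.7771.
Ratio = 2.313/0.7771 ≈ 2.98.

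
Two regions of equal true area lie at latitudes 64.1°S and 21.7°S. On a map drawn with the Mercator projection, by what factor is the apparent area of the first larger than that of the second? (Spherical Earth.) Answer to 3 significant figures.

On Mercator, area is exaggerated by sec²φ = 1/cos²φ.
At 64.1°: sec²(64.1°) = 1/0.4368² = 5.241.
At 21.7°: sec²(21.7°) = 1/0.9291² = 1.158.
Ratio = 5.241/1.158 = cos²(21.7°)/cos²(64.1°) ≈ 4.52.

4.52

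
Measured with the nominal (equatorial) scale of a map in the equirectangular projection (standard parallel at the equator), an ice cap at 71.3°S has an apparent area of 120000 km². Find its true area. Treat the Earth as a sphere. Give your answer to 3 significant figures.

38500 km²

In the plate carrée (x = Rλ, y = Rφ), meridians are true-scale (h = 1) and parallels are stretched by k = sec φ.
Areal scale = h·k = 1 × sec φ; at 71.3°, h = 1.000, k = 3.119, so h·k = 3.119.
True area = apparent / (areal scale) = 120000 / 3.119 ≈ 38500 km².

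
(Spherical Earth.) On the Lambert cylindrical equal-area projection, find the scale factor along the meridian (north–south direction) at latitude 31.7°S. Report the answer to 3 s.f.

The Lambert cylindrical equal-area projection is the cylindrical equal-area projection with its standard parallel at the equator (φ₀ = 0). For cylindrical equal-area with standard parallel φ₀, h = cos φ / cos φ₀ and k = cos φ₀ / cos φ, so h·k = 1.
h = cos 31.7° / cos 0° = 0.8508/1.000 = 0.8508.

0.851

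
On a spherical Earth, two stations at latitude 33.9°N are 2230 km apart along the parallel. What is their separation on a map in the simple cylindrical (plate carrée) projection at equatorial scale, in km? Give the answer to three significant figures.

2690 km

In the plate carrée (x = Rλ, y = Rφ), meridians are true-scale (h = 1) and parallels are stretched by k = sec φ.
Along the parallel, k = sec 33.9° = 1/0.8300 = 1.205.
Map distance = 2230 × 1.205 ≈ 2690 km.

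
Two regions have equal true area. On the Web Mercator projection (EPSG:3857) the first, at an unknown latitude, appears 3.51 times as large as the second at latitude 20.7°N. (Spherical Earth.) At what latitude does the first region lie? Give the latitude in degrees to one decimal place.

60.0°

Mercator areal scale is sec²φ, so apparent-area ratio = sec²φ₁ / sec²φ₂ = cos²φ₂ / cos²φ₁.
cos²φ₂ / cos²φ₁ = 3.51  ⇒  cos φ₁ = cos 20.7° / √3.51 = 0.9354/1.873 = 0.4993.
φ₁ = arccos(0.4993) ≈ 60.0°.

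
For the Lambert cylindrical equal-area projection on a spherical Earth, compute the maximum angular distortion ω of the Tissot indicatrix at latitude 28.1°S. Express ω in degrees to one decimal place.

14.3°

The Lambert cylindrical equal-area projection is the cylindrical equal-area projection with its standard parallel at the equator (φ₀ = 0). For cylindrical equal-area with standard parallel φ₀, h = cos φ / cos φ₀ and k = cos φ₀ / cos φ, so h·k = 1.
At 28.1°: h = 0.8821, k = 1.134; principal scales a = 1.134, b = 0.8821.
sin(ω/2) = (a − b)/(a + b) = 0.2515/2.016 = 0.1248, so ω = 2 arcsin(0.1248) ≈ 14.3°.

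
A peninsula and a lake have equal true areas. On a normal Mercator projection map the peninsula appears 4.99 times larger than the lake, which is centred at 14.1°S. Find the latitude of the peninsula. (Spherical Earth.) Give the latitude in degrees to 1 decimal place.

Mercator areal scale is sec²φ, so apparent-area ratio = sec²φ₁ / sec²φ₂ = cos²φ₂ / cos²φ₁.
cos²φ₂ / cos²φ₁ = 4.99  ⇒  cos φ₁ = cos 14.1° / √4.99 = 0.9699/2.234 = 0.4342.
φ₁ = arccos(0.4342) ≈ 64.3°.

64.3°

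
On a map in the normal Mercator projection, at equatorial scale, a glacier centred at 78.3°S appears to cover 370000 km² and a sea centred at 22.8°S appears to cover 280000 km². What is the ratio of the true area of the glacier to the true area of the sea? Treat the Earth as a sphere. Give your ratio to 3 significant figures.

Since Mercator area scale is 1/cos²φ, the true area equals the apparent area multiplied by cos²φ.
True area of glacier: 370000 × cos²(78.3°) = 370000 × 0.04112 = 15220 km².
True area of sea: 280000 × cos²(22.8°) = 280000 × 0.8498 = 238000 km².
Ratio = 15220 / 238000 ≈ 0.0639.

0.0639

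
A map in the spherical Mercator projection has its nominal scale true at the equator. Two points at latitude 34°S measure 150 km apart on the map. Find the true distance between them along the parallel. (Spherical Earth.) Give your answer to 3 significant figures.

The Mercator projection is conformal; its linear scale factor is the same in every direction and equals sec φ = 1/cos φ.
Along the parallel at 34°, map distances are exaggerated by k = sec 34° = 1.206.
True distance = 150 / 1.206 = 150 × cos 34° ≈ 124 km.

124 km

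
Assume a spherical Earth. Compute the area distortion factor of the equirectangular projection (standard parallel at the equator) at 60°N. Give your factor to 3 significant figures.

Plate carrée maps x = Rλ, y = Rφ. The meridian scale is h = 1 and the parallel scale is k = 1/cos φ = sec φ.
Areal scale = h·k = 1 × sec φ; at 60°, h = 1.000, k = 2.000, so h·k = 2.000.

2.00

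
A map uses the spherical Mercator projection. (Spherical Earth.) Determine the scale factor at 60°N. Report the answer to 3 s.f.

2.00

For Mercator, h = k = sec φ (a conformal cylindrical projection has a single point scale, 1/cos φ).
k = 1/cos 60° = 1/0.5000 = 2.000.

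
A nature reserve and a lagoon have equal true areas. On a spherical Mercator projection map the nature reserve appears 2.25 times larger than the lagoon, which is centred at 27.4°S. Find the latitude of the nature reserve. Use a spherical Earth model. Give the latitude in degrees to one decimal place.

On Mercator, (apparent₁)/(apparent₂) = sec²φ₁ / sec²φ₂ when true areas are equal.
cos²φ₂ / cos²φ₁ = 2.25  ⇒  cos φ₁ = cos 27.4° / √2.25 = 0.8878/1.500 = 0.5919.
φ₁ = arccos(0.5919) ≈ 53.7°.

53.7°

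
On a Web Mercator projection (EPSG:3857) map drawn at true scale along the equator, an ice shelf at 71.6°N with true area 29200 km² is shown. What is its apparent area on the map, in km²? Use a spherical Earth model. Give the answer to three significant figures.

For Mercator, h = k = sec φ (a conformal cylindrical projection has a single point scale, 1/cos φ).
Areal scale = k² = sec²φ = 1/cos²(71.6°) = 1/0.3156² = 10.04.
Apparent area = 29200 × 10.04 ≈ 293000 km².

293000 km²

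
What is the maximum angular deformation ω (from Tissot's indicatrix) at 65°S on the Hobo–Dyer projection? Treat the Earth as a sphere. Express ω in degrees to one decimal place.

67.8°

Hobo–Dyer is a cylindrical equal-area projection with standard parallels at ±37.5°. A cylindrical equal-area projection with standard parallel φ₀ has meridian scale h = cos φ / cos φ₀ and parallel scale k = cos φ₀ / cos φ (so areas are preserved, h·k = 1).
At 65°: h = 0.5327, k = 1.877; principal scales a = 1.877, b = 0.5327.
sin(ω/2) = (a − b)/(a + b) = 1.345/2.410 = 0.5579, so ω = 2 arcsin(0.5579) ≈ 67.8°.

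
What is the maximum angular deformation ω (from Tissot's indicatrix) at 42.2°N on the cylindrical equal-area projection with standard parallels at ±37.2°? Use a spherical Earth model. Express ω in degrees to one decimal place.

8.3°

A cylindrical equal-area projection with standard parallel φ₀ has meridian scale h = cos φ / cos φ₀ and parallel scale k = cos φ₀ / cos φ (so areas are preserved, h·k = 1).
At 42.2°: h = 0.9300, k = 1.075; principal scales a = 1.075, b = 0.9300.
sin(ω/2) = (a − b)/(a + b) = 0.1452/2.005 = 0.07240, so ω = 2 arcsin(0.07240) ≈ 8.3°.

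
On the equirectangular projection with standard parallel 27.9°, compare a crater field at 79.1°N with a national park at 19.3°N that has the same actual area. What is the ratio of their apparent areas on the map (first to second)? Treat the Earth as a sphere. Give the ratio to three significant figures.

In the equirectangular projection with standard parallel φ₀ = 27.9° (x = Rλ cos φ₀, y = Rφ), meridians are true-scale (h = 1) and the parallel scale is k = cos φ₀ / cos φ.
Areal scale at 79.1°: h·k = 1.000 × 4.674 = 4.674.
Areal scale at 19.3°: h·k = 1.000 × 0.9364 = 0.9364.
Ratio = 4.674/0.9364 ≈ 4.99.

4.99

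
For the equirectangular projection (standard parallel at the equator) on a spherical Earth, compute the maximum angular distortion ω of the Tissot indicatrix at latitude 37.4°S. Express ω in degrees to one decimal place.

In the plate carrée (x = Rλ, y = Rφ), meridians are true-scale (h = 1) and parallels are stretched by k = sec φ.
At 37.4°: h = 1.000, k = 1.259; principal scales a = 1.259, b = 1.000.
sin(ω/2) = (a − b)/(a + b) = 0.2588/2.259 = 0.1146, so ω = 2 arcsin(0.1146) ≈ 13.2°.

13.2°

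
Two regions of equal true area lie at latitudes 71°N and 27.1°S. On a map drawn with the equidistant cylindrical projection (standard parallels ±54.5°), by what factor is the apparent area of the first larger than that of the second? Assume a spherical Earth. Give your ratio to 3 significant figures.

The equidistant cylindrical projection with φ₀ = 54.5° has h = 1 (meridians true) and k = cos φ₀ / cos φ along parallels.
Areal scale at 71°: h·k = 1.000 × 1.784 = 1.784.
Areal scale at 27.1°: h·k = 1.000 × 0.6523 = 0.6523.
Ratio = 1.784/0.6523 ≈ 2.73.

2.73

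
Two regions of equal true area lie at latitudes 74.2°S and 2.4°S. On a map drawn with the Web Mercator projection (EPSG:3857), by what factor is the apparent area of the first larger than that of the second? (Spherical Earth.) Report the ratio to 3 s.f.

13.5

Mercator areal scale is sec²φ.
At 74.2°: sec²(74.2°) = 1/0.2723² = 13.49.
At 2.4°: sec²(2.4°) = 1/0.9991² = 1.002.
Ratio = 13.49/1.002 = cos²(2.4°)/cos²(74.2°) ≈ 13.5.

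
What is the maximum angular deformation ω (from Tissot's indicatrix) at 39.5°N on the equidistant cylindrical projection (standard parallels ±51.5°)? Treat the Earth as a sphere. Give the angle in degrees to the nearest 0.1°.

12.3°

The equidistant cylindrical projection with φ₀ = 51.5° has h = 1 (meridians true) and k = cos φ₀ / cos φ along parallels.
At 39.5°: h = 1.000, k = 0.8068; principal scales a = 1.000, b = 0.8068.
sin(ω/2) = (a − b)/(a + b) = 0.1932/1.807 = 0.1070, so ω = 2 arcsin(0.1070) ≈ 12.3°.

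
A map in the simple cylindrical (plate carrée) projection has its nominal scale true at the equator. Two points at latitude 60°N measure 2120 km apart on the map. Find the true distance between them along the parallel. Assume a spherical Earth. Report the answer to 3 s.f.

1060 km

For the equirectangular projection with φ₀ = 0 (plate carrée), h = 1 along meridians and k = sec φ along parallels.
Along the parallel at 60°, map distances are exaggerated by k = sec 60° = 2.000.
True distance = 2120 / 2.000 = 2120 × cos 60° ≈ 1060 km.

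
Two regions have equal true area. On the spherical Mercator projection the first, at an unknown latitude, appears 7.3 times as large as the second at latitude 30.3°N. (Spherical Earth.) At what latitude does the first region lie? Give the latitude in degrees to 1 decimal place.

On Mercator, (apparent₁)/(apparent₂) = sec²φ₁ / sec²φ₂ when true areas are equal.
cos²φ₂ / cos²φ₁ = 7.3  ⇒  cos φ₁ = cos 30.3° / √7.3 = 0.8634/2.702 = 0.3196.
φ₁ = arccos(0.3196) ≈ 71.4°.

71.4°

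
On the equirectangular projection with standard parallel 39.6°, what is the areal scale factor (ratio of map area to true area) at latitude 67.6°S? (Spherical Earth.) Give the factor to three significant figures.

2.02

With standard parallel φ₀ = 39.6°, the equirectangular projection gives x = Rλ cos φ₀, y = Rφ, so h = 1 and k = cos 39.6° / cos φ.
Areal scale = h·k = 1 × cos φ₀ / cos φ; at 67.6°, h = 1.000, k = 2.022, so h·k = 2.022.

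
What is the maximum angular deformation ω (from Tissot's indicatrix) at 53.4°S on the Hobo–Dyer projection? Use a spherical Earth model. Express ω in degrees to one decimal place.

The Hobo–Dyer projection is cylindrical equal-area with φ₀ = 37.5°. A cylindrical equal-area projection with standard parallel φ₀ has meridian scale h = cos φ / cos φ₀ and parallel scale k = cos φ₀ / cos φ (so areas are preserved, h·k = 1).
At 53.4°: h = 0.7515, k = 1.331; principal scales a = 1.331, b = 0.7515.
sin(ω/2) = (a − b)/(a + b) = 0.5791/2.082 = 0.2781, so ω = 2 arcsin(0.2781) ≈ 32.3°.

32.3°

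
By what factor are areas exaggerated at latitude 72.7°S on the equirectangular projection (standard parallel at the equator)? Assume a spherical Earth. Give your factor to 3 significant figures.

3.36

For the equirectangular projection with φ₀ = 0 (plate carrée), h = 1 along meridians and k = sec φ along parallels.
Areal scale = h·k = 1 × sec φ; at 72.7°, h = 1.000, k = 3.363, so h·k = 3.363.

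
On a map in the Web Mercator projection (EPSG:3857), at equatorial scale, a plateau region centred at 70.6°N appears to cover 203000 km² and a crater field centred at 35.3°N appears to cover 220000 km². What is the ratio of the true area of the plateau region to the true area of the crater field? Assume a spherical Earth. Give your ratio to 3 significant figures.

Mercator's areal exaggeration is sec²φ; hence true area = (apparent area) · cos²φ.
True area of plateau region: 203000 × cos²(70.6°) = 203000 × 0.1103 = 22400 km².
True area of crater field: 220000 × cos²(35.3°) = 220000 × 0.6661 = 146500 km².
Ratio = 22400 / 146500 ≈ 0.153.

0.153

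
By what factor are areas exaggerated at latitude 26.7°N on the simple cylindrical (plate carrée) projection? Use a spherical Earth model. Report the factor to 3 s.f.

For the equirectangular projection with φ₀ = 0 (plate carrée), h = 1 along meridians and k = sec φ along parallels.
Areal scale = h·k = 1 × sec φ; at 26.7°, h = 1.000, k = 1.119, so h·k = 1.119.

1.12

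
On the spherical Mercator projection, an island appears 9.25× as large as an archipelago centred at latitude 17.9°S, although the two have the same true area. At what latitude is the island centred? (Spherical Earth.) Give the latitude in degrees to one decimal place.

Mercator areal scale is sec²φ, so apparent-area ratio = sec²φ₁ / sec²φ₂ = cos²φ₂ / cos²φ₁.
cos²φ₂ / cos²φ₁ = 9.25  ⇒  cos φ₁ = cos 17.9° / √9.25 = 0.9516/3.041 = 0.3129.
φ₁ = arccos(0.3129) ≈ 71.8°.

71.8°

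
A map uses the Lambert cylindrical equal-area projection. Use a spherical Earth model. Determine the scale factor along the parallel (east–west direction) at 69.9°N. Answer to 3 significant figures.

The Lambert cylindrical equal-area projection is the cylindrical equal-area projection with its standard parallel at the equator (φ₀ = 0). Cylindrical equal-area (φ₀ = 0°): h = cos φ / cos 0° along meridians, k = cos 0° / cos φ along parallels; h·k = 1.
k = cos 0° / cos 69.9° = 1.000/0.3437 = 2.910.

2.91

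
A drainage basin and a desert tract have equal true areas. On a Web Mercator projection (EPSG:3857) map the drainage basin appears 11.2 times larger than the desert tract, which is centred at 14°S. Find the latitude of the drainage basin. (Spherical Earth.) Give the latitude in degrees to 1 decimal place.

73.1°

Mercator areal scale is sec²φ, so apparent-area ratio = sec²φ₁ / sec²φ₂ = cos²φ₂ / cos²φ₁.
cos²φ₂ / cos²φ₁ = 11.2  ⇒  cos φ₁ = cos 14° / √11.2 = 0.9703/3.347 = 0.2899.
φ₁ = arccos(0.2899) ≈ 73.1°.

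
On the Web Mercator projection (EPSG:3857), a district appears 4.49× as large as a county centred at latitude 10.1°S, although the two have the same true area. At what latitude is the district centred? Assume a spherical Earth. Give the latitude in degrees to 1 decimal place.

On Mercator, (apparent₁)/(apparent₂) = sec²φ₁ / sec²φ₂ when true areas are equal.
cos²φ₂ / cos²φ₁ = 4.49  ⇒  cos φ₁ = cos 10.1° / √4.49 = 0.9845/2.119 = 0.4646.
φ₁ = arccos(0.4646) ≈ 62.3°.

62.3°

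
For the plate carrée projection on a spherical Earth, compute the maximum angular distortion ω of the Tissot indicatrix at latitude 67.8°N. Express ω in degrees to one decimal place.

53.7°

Plate carrée maps x = Rλ, y = Rφ. The meridian scale is h = 1 and the parallel scale is k = 1/cos φ = sec φ.
At 67.8°: h = 1.000, k = 2.647; principal scales a = 2.647, b = 1.000.
sin(ω/2) = (a − b)/(a + b) = 1.647/3.647 = 0.4515, so ω = 2 arcsin(0.4515) ≈ 53.7°.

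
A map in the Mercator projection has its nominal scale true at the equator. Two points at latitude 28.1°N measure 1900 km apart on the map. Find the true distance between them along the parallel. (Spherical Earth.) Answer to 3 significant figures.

Mercator is conformal, so the point scale is isotropic: h = k = sec φ = 1/cos φ.
Along the parallel at 28.1°, map distances are exaggerated by k = sec 28.1° = 1.134.
True distance = 1900 / 1.134 = 1900 × cos 28.1° ≈ 1680 km.

1680 km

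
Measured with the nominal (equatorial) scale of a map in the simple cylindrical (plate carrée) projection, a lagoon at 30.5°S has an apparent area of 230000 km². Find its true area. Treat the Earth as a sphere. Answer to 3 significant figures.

Plate carrée maps x = Rλ, y = Rφ. The meridian scale is h = 1 and the parallel scale is k = 1/cos φ = sec φ.
Areal scale = h·k = 1 × sec φ; at 30.5°, h = 1.000, k = 1.161, so h·k = 1.161.
True area = apparent / (areal scale) = 230000 / 1.161 ≈ 198000 km².

198000 km²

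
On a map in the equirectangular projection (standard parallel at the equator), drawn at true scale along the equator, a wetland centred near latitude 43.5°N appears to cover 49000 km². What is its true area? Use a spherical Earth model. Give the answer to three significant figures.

35500 km²

For the equirectangular projection with φ₀ = 0 (plate carrée), h = 1 along meridians and k = sec φ along parallels.
Areal scale = h·k = 1 × sec φ; at 43.5°, h = 1.000, k = 1.379, so h·k = 1.379.
True area = apparent / (areal scale) = 49000 / 1.379 ≈ 35500 km².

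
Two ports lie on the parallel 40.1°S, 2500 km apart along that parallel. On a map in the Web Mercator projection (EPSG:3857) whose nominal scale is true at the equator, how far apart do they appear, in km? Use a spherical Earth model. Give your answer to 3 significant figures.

3270 km

For Mercator, h = k = sec φ (a conformal cylindrical projection has a single point scale, 1/cos φ).
Along the parallel, k = sec 40.1° = 1/0.7649 = 1.307.
Map distance = 2500 × 1.307 ≈ 3270 km.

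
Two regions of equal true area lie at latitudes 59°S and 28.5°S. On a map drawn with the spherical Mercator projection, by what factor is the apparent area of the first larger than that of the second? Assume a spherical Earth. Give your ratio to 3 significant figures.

On Mercator, area is exaggerated by sec²φ = 1/cos²φ.
At 59°: sec²(59°) = 1/0.5150² = 3.770.
At 28.5°: sec²(28.5°) = 1/0.8788² = 1.295.
Ratio = 3.770/1.295 = cos²(28.5°)/cos²(59°) ≈ 2.91.

2.91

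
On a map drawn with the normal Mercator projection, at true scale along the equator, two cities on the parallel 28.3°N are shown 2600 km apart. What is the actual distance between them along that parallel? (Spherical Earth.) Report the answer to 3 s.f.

Mercator is conformal, so the point scale is isotropic: h = k = sec φ = 1/cos φ.
Along the parallel at 28.3°, map distances are exaggerated by k = sec 28.3° = 1.136.
True distance = 2600 / 1.136 = 2600 × cos 28.3° ≈ 2290 km.

2290 km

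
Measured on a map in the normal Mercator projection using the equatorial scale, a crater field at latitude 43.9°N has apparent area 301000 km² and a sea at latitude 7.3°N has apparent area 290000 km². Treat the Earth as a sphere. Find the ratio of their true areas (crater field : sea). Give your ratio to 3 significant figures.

0.548

On Mercator the areal scale is sec²φ, so true area = apparent × cos²φ.
True area of crater field: 301000 × cos²(43.9°) = 301000 × 0.5192 = 156300 km².
True area of sea: 290000 × cos²(7.3°) = 290000 × 0.9839 = 285300 km².
Ratio = 156300 / 285300 ≈ 0.548.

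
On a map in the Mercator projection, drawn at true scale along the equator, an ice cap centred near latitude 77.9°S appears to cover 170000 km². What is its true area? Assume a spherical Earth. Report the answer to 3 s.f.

Mercator is conformal, so the point scale is isotropic: h = k = sec φ = 1/cos φ.
Areal scale = k² = sec²φ = 1/cos²(77.9°) = 1/0.2096² = 22.76.
True area = apparent / (areal scale) = 170000 / 22.76 ≈ 7470 km².

7470 km²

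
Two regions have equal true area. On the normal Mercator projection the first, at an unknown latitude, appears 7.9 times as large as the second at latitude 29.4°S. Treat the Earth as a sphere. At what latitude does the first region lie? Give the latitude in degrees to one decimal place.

71.9°

For equal true areas on Mercator, apparent areas scale as sec²φ, so the ratio is cos²φ₂ / cos²φ₁.
cos²φ₂ / cos²φ₁ = 7.9  ⇒  cos φ₁ = cos 29.4° / √7.9 = 0.8712/2.811 = 0.3100.
φ₁ = arccos(0.3100) ≈ 71.9°.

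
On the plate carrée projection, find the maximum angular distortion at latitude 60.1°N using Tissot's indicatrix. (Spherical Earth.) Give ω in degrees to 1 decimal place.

For the equirectangular projection with φ₀ = 0 (plate carrée), h = 1 along meridians and k = sec φ along parallels.
At 60.1°: h = 1.000, k = 2.006; principal scales a = 2.006, b = 1.000.
sin(ω/2) = (a − b)/(a + b) = 1.006/3.006 = 0.3347, so ω = 2 arcsin(0.3347) ≈ 39.1°.

39.1°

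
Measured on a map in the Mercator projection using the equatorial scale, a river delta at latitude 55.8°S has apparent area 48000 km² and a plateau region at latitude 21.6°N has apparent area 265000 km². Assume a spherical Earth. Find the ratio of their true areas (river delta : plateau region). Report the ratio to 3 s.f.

On Mercator the areal scale is sec²φ, so true area = apparent × cos²φ.
True area of river delta: 48000 × cos²(55.8°) = 48000 × 0.3159 = 15170 km².
True area of plateau region: 265000 × cos²(21.6°) = 265000 × 0.8645 = 229100 km².
Ratio = 15170 / 229100 ≈ 0.0662.

0.0662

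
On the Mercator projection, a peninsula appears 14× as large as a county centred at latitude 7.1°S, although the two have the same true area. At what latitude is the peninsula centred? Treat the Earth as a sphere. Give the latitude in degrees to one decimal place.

On Mercator, (apparent₁)/(apparent₂) = sec²φ₁ / sec²φ₂ when true areas are equal.
cos²φ₂ / cos²φ₁ = 14  ⇒  cos φ₁ = cos 7.1° / √14 = 0.9923/3.742 = 0.2652.
φ₁ = arccos(0.2652) ≈ 74.6°.

74.6°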